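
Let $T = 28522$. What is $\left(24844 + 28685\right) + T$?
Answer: $82051$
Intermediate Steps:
$\left(24844 + 28685\right) + T = \left(24844 + 28685\right) + 28522 = 53529 + 28522 = 82051$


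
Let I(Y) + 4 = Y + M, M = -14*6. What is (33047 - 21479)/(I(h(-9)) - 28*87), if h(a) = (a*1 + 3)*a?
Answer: -5784/1235 ≈ -4.6834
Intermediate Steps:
M = -84
h(a) = a*(3 + a) (h(a) = (a + 3)*a = (3 + a)*a = a*(3 + a))
I(Y) = -88 + Y (I(Y) = -4 + (Y - 84) = -4 + (-84 + Y) = -88 + Y)
(33047 - 21479)/(I(h(-9)) - 28*87) = (33047 - 21479)/((-88 - 9*(3 - 9)) - 28*87) = 11568/((-88 - 9*(-6)) - 2436) = 11568/((-88 + 54) - 2436) = 11568/(-34 - 2436) = 11568/(-2470) = 11568*(-1/2470) = -5784/1235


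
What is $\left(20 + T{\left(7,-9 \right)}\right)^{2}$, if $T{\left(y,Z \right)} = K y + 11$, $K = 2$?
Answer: $2025$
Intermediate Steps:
$T{\left(y,Z \right)} = 11 + 2 y$ ($T{\left(y,Z \right)} = 2 y + 11 = 11 + 2 y$)
$\left(20 + T{\left(7,-9 \right)}\right)^{2} = \left(20 + \left(11 + 2 \cdot 7\right)\right)^{2} = \left(20 + \left(11 + 14\right)\right)^{2} = \left(20 + 25\right)^{2} = 45^{2} = 2025$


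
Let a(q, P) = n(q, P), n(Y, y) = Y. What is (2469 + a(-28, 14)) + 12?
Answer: 2453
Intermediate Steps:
a(q, P) = q
(2469 + a(-28, 14)) + 12 = (2469 - 28) + 12 = 2441 + 12 = 2453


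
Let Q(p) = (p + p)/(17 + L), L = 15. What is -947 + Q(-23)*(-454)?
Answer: -2355/8 ≈ -294.38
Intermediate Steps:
Q(p) = p/16 (Q(p) = (p + p)/(17 + 15) = (2*p)/32 = (2*p)*(1/32) = p/16)
-947 + Q(-23)*(-454) = -947 + ((1/16)*(-23))*(-454) = -947 - 23/16*(-454) = -947 + 5221/8 = -2355/8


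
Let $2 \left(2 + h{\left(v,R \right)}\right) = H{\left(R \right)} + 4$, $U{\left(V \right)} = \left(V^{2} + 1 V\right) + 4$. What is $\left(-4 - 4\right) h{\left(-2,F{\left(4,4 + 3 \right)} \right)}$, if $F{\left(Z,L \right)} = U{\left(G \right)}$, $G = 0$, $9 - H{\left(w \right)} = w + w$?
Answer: $-4$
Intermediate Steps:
$H{\left(w \right)} = 9 - 2 w$ ($H{\left(w \right)} = 9 - \left(w + w\right) = 9 - 2 w$)
$U{\left(V \right)} = 4 + V + V^{2}$ ($U{\left(V \right)} = \left(V^{2} + V\right) + 4 = \left(V + V^{2}\right) + 4 = 4 + V + V^{2}$)
$F{\left(Z,L \right)} = 4$ ($F{\left(Z,L \right)} = 4 + 0 + 0^{2} = 4 + 0 + 0 = 4$)
$h{\left(v,R \right)} = \frac{9}{2} - R$ ($h{\left(v,R \right)} = -2 + \frac{\left(9 - 2 R\right) + 4}{2} = -2 + \frac{13 - 2 R}{2} = -2 - \left(- \frac{13}{2} + R\right) = \frac{9}{2} - R$)
$\left(-4 - 4\right) h{\left(-2,F{\left(4,4 + 3 \right)} \right)} = \left(-4 - 4\right) \left(\frac{9}{2} - 4\right) = - 8 \left(\frac{9}{2} - 4\right) = \left(-8\right) \frac{1}{2} = -4$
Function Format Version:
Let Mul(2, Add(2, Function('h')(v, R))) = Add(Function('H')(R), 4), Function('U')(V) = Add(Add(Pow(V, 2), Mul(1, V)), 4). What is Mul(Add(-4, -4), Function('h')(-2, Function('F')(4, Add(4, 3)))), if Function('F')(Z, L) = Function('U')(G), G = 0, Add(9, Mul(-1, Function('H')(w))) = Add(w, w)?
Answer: -4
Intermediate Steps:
Function('H')(w) = Add(9, Mul(-2, w)) (Function('H')(w) = Add(9, Mul(-1, Add(w, w))) = Add(9, Mul(-1, Mul(2, w))) = Add(9, Mul(-2, w)))
Function('U')(V) = Add(4, V, Pow(V, 2)) (Function('U')(V) = Add(Add(Pow(V, 2), V), 4) = Add(Add(V, Pow(V, 2)), 4) = Add(4, V, Pow(V, 2)))
Function('F')(Z, L) = 4 (Function('F')(Z, L) = Add(4, 0, Pow(0, 2)) = Add(4, 0, 0) = 4)
Function('h')(v, R) = Add(Rational(9, 2), Mul(-1, R)) (Function('h')(v, R) = Add(-2, Mul(Rational(1, 2), Add(Add(9, Mul(-2, R)), 4))) = Add(-2, Mul(Rational(1, 2), Add(13, Mul(-2, R)))) = Add(-2, Add(Rational(13, 2), Mul(-1, R))) = Add(Rational(9, 2), Mul(-1, R)))
Mul(Add(-4, -4), Function('h')(-2, Function('F')(4, Add(4, 3)))) = Mul(Add(-4, -4), Add(Rational(9, 2), Mul(-1, 4))) = Mul(-8, Add(Rational(9, 2), -4)) = Mul(-8, Rational(1, 2)) = -4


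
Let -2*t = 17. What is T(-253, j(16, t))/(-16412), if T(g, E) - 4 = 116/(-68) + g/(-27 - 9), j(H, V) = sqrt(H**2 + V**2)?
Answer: -5705/10044144 ≈ -0.00056799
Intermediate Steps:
t = -17/2 (t = -1/2*17 = -17/2 ≈ -8.5000)
T(g, E) = 39/17 - g/36 (T(g, E) = 4 + (116/(-68) + g/(-27 - 9)) = 4 + (116*(-1/68) + g/(-36)) = 4 + (-29/17 + g*(-1/36)) = 4 + (-29/17 - g/36) = 39/17 - g/36)
T(-253, j(16, t))/(-16412) = (39/17 - 1/36*(-253))/(-16412) = (39/17 + 253/36)*(-1/16412) = (5705/612)*(-1/16412) = -5705/10044144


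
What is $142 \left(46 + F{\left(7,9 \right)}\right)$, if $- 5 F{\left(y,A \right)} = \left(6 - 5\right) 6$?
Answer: $\frac{31808}{5} \approx 6361.6$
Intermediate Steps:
$F{\left(y,A \right)} = - \frac{6}{5}$ ($F{\left(y,A \right)} = - \frac{\left(6 - 5\right) 6}{5} = - \frac{1 \cdot 6}{5} = \left(- \frac{1}{5}\right) 6 = - \frac{6}{5}$)
$142 \left(46 + F{\left(7,9 \right)}\right) = 142 \left(46 - \frac{6}{5}\right) = 142 \cdot \frac{224}{5} = \frac{31808}{5}$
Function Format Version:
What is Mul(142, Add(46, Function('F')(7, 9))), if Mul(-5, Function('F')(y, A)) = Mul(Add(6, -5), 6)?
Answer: Rational(31808, 5) ≈ 6361.6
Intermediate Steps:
Function('F')(y, A) = Rational(-6, 5) (Function('F')(y, A) = Mul(Rational(-1, 5), Mul(Add(6, -5), 6)) = Mul(Rational(-1, 5), Mul(1, 6)) = Mul(Rational(-1, 5), 6) = Rational(-6, 5))
Mul(142, Add(46, Function('F')(7, 9))) = Mul(142, Add(46, Rational(-6, 5))) = Mul(142, Rational(224, 5)) = Rational(31808, 5)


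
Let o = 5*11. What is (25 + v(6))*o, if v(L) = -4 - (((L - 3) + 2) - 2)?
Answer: 990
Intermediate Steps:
o = 55
v(L) = -1 - L (v(L) = -4 - (((-3 + L) + 2) - 2) = -4 - ((-1 + L) - 2) = -4 - (-3 + L) = -4 + (3 - L) = -1 - L)
(25 + v(6))*o = (25 + (-1 - 1*6))*55 = (25 + (-1 - 6))*55 = (25 - 7)*55 = 18*55 = 990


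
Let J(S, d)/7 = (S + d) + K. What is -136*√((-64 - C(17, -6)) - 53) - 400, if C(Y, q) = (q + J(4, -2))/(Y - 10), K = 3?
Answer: -400 - 544*I*√371/7 ≈ -400.0 - 1496.9*I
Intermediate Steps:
J(S, d) = 21 + 7*S + 7*d (J(S, d) = 7*((S + d) + 3) = 7*(3 + S + d) = 21 + 7*S + 7*d)
C(Y, q) = (35 + q)/(-10 + Y) (C(Y, q) = (q + (21 + 7*4 + 7*(-2)))/(Y - 10) = (q + (21 + 28 - 14))/(-10 + Y) = (q + 35)/(-10 + Y) = (35 + q)/(-10 + Y))
-136*√((-64 - C(17, -6)) - 53) - 400 = -136*√((-64 - (35 - 6)/(-10 + 17)) - 53) - 400 = -136*√((-64 - 29/7) - 53) - 400 = -136*√(-477/7 - 53) - 400 = -544*I*√371/7 - 400 = -400 - 544*I*√371/7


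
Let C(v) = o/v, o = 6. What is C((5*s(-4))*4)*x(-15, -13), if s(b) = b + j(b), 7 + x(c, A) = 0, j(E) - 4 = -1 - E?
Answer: -7/10 ≈ -0.70000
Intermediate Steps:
j(E) = 3 - E (j(E) = 4 + (-1 - E) = 3 - E)
x(c, A) = -7 (x(c, A) = -7 + 0 = -7)
s(b) = 3 (s(b) = b + (3 - b) = 3)
C(v) = 6/v
C((5*s(-4))*4)*x(-15, -13) = (6/(((5*3)*4)))*(-7) = (6/((15*4)))*(-7) = (6/60)*(-7) = (6*(1/60))*(-7) = (⅒)*(-7) = -7/10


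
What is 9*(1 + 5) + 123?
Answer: 177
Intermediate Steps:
9*(1 + 5) + 123 = 9*6 + 123 = 54 + 123 = 177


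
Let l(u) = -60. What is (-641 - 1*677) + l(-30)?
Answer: -1378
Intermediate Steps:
(-641 - 1*677) + l(-30) = (-641 - 1*677) - 60 = (-641 - 677) - 60 = -1318 - 60 = -1378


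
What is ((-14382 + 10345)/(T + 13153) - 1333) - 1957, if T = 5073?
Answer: -59967577/18226 ≈ -3290.2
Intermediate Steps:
((-14382 + 10345)/(T + 13153) - 1333) - 1957 = ((-14382 + 10345)/(5073 + 13153) - 1333) - 1957 = (-4037/18226 - 1333) - 1957 = -24299295/18226 - 1957 = -59967577/18226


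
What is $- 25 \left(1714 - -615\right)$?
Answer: $-58225$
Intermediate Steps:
$- 25 \left(1714 - -615\right) = - 25 \left(1714 + 615\right) = \left(-25\right) 2329 = -58225$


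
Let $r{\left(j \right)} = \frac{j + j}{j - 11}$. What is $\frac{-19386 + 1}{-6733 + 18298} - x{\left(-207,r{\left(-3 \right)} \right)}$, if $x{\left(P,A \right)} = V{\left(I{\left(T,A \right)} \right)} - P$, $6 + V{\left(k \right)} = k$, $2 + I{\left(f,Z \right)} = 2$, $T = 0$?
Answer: $- \frac{468790}{2313} \approx -202.68$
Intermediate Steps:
$I{\left(f,Z \right)} = 0$ ($I{\left(f,Z \right)} = -2 + 2 = 0$)
$V{\left(k \right)} = -6 + k$
$r{\left(j \right)} = \frac{2 j}{-11 + j}$
$x{\left(P,A \right)} = -6 - P$ ($x{\left(P,A \right)} = \left(-6 + 0\right) - P = -6 - P$)
$\frac{-19386 + 1}{-6733 + 18298} - x{\left(-207,r{\left(-3 \right)} \right)} = \frac{-19386 + 1}{-6733 + 18298} - \left(-6 - -207\right) = - \frac{19385}{11565} - \left(-6 + 207\right) = \left(-19385\right) \frac{1}{11565} - 201 = - \frac{3877}{2313} - 201 = - \frac{468790}{2313}$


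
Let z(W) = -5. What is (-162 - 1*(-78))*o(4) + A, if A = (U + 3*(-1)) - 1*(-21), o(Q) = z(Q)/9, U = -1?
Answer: 191/3 ≈ 63.667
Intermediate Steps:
o(Q) = -5/9
A = 17 (A = (-1 + 3*(-1)) - 1*(-21) = (-1 - 3) + 21 = -4 + 21 = 17)
(-162 - 1*(-78))*o(4) + A = (-162 - 1*(-78))*(-5/9) + 17 = (-162 + 78)*(-5/9) + 17 = -84*(-5/9) + 17 = 140/3 + 17 = 191/3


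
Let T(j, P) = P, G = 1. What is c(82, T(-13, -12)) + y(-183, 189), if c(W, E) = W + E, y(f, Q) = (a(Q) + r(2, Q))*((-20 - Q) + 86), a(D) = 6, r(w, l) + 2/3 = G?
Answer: -709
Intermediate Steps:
r(w, l) = ⅓ (r(w, l) = -⅔ + 1 = ⅓)
y(f, Q) = 418 - 19*Q/3 (y(f, Q) = (6 + ⅓)*((-20 - Q) + 86) = 19*(66 - Q)/3 = 418 - 19*Q/3)
c(W, E) = E + W
c(82, T(-13, -12)) + y(-183, 189) = (-12 + 82) + (418 - 19/3*189) = 70 + (418 - 1197) = 70 - 779 = -709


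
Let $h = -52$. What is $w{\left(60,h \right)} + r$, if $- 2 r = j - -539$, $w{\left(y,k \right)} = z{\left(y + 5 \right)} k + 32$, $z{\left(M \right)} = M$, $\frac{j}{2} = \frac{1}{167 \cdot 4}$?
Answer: $- \frac{2416491}{668} \approx -3617.5$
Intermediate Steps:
$j = \frac{1}{334}$ ($j = \frac{2}{167 \cdot 4} = \frac{2}{668} = 2 \cdot \frac{1}{668} = \frac{1}{334} \approx 0.002994$)
$w{\left(y,k \right)} = 32 + k \left(5 + y\right)$ ($w{\left(y,k \right)} = \left(y + 5\right) k + 32 = \left(5 + y\right) k + 32 = k \left(5 + y\right) + 32 = 32 + k \left(5 + y\right)$)
$r = - \frac{180027}{668}$ ($r = - \frac{\frac{1}{334} - -539}{2} = - \frac{\frac{1}{334} + 539}{2} = \left(- \frac{1}{2}\right) \frac{180027}{334} = - \frac{180027}{668} \approx -269.5$)
$w{\left(60,h \right)} + r = \left(32 - 52 \left(5 + 60\right)\right) - \frac{180027}{668} = \left(32 - 3380\right) - \frac{180027}{668} = -3348 - \frac{180027}{668} = - \frac{2416491}{668}$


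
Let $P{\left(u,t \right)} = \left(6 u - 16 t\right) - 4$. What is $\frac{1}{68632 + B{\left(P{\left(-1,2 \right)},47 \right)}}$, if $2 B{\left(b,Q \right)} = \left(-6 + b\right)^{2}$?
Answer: $\frac{1}{69784} \approx 1.433 \cdot 10^{-5}$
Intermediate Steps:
$P{\left(u,t \right)} = -4 - 16 t + 6 u$ ($P{\left(u,t \right)} = \left(- 16 t + 6 u\right) - 4 = -4 - 16 t + 6 u$)
$B{\left(b,Q \right)} = \frac{\left(-6 + b\right)^{2}}{2}$
$\frac{1}{68632 + B{\left(P{\left(-1,2 \right)},47 \right)}} = \frac{1}{68632 + \frac{\left(-6 - 42\right)^{2}}{2}} = \frac{1}{68632 + \frac{\left(-48\right)^{2}}{2}} = \frac{1}{68632 + \frac{1}{2} \cdot 2304} = \frac{1}{68632 + 1152} = \frac{1}{69784}$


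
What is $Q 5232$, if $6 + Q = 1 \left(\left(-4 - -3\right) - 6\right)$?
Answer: $-68016$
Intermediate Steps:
$Q = -13$ ($Q = -6 + 1 \left(\left(-4 - -3\right) - 6\right) = -6 + 1 \left(\left(-4 + 3\right) - 6\right) = -6 + 1 \left(-1 - 6\right) = -6 + 1 \left(-7\right) = -6 - 7 = -13$)
$Q 5232 = \left(-13\right) 5232 = -68016$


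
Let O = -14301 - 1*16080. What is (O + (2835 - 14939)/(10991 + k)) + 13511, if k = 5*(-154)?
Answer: -172440374/10221 ≈ -16871.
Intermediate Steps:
O = -30381 (O = -14301 - 16080 = -30381)
k = -770
(O + (2835 - 14939)/(10991 + k)) + 13511 = (-30381 + (2835 - 14939)/(10991 - 770)) + 13511 = (-30381 - 12104/10221) + 13511 = -310536305/10221 + 13511 = -172440374/10221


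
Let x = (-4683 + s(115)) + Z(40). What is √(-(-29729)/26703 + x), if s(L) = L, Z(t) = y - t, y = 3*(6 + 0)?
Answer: I*√363567400647/8901 ≈ 67.741*I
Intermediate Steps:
y = 18 (y = 3*6 = 18)
Z(t) = 18 - t
x = -4590 (x = (-4683 + 115) + (18 - 1*40) = -4568 + (18 - 40) = -4568 - 22 = -4590)
√(-(-29729)/26703 + x) = √(-(-29729)/26703 - 4590) = √(-1*(-29729/26703) - 4590) = √(29729/26703 - 4590) = √(-122537041/26703) = I*√363567400647/8901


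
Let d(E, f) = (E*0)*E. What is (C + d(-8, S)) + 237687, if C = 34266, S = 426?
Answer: 271953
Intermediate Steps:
d(E, f) = 0 (d(E, f) = 0*E = 0)
(C + d(-8, S)) + 237687 = (34266 + 0) + 237687 = 34266 + 237687 = 271953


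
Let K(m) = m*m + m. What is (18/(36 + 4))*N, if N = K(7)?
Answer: 126/5 ≈ 25.200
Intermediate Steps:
K(m) = m + m² (K(m) = m² + m = m + m²)
N = 56 (N = 7*(1 + 7) = 7*8 = 56)
(18/(36 + 4))*N = (18/(36 + 4))*56 = (18/40)*56 = ((1/40)*18)*56 = (9/20)*56 = 126/5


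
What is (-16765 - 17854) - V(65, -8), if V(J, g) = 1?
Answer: -34620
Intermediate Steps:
(-16765 - 17854) - V(65, -8) = (-16765 - 17854) - 1*1 = -34619 - 1 = -34620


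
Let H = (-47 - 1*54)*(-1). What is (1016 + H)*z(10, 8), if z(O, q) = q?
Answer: 8936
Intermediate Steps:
H = 101 (H = (-47 - 54)*(-1) = -101*(-1) = 101)
(1016 + H)*z(10, 8) = (1016 + 101)*8 = 1117*8 = 8936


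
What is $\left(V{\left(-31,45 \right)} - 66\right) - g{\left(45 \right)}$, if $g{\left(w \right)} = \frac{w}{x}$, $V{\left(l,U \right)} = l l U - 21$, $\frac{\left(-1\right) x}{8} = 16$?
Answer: $\frac{5524269}{128} \approx 43158.0$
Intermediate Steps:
$x = -128$ ($x = \left(-8\right) 16 = -128$)
$V{\left(l,U \right)} = -21 + U l^{2}$ ($V{\left(l,U \right)} = l^{2} U - 21 = U l^{2} - 21 = -21 + U l^{2}$)
$g{\left(w \right)} = - \frac{w}{128}$ ($g{\left(w \right)} = \frac{w}{-128} = w \left(- \frac{1}{128}\right) = - \frac{w}{128}$)
$\left(V{\left(-31,45 \right)} - 66\right) - g{\left(45 \right)} = \left(\left(-21 + 45 \left(-31\right)^{2}\right) - 66\right) - \left(- \frac{1}{128}\right) 45 = \left(\left(-21 + 45 \cdot 961\right) - 66\right) - - \frac{45}{128} = \left(\left(-21 + 43245\right) - 66\right) + \frac{45}{128} = \left(43224 - 66\right) + \frac{45}{128} = 43158 + \frac{45}{128} = \frac{5524269}{128}$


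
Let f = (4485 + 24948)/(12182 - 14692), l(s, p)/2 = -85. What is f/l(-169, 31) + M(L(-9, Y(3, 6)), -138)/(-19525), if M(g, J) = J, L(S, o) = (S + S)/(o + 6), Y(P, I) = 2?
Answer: 25342557/333252700 ≈ 0.076046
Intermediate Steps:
l(s, p) = -170 (l(s, p) = 2*(-85) = -170)
L(S, o) = 2*S/(6 + o) (L(S, o) = (2*S)/(6 + o) = 2*S/(6 + o))
f = -29433/2510 (f = 29433/(-2510) = 29433*(-1/2510) = -29433/2510 ≈ -11.726)
f/l(-169, 31) + M(L(-9, Y(3, 6)), -138)/(-19525) = -29433/2510/(-170) - 138/(-19525) = -29433/2510*(-1/170) - 138*(-1/19525) = 29433/426700 + 138/19525 = 25342557/333252700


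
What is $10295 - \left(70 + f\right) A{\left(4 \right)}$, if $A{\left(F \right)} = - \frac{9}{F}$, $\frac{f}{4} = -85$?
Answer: $\frac{19375}{2} \approx 9687.5$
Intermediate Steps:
$f = -340$ ($f = 4 \left(-85\right) = -340$)
$10295 - \left(70 + f\right) A{\left(4 \right)} = 10295 - \left(70 - 340\right) \left(- \frac{9}{4}\right) = 10295 - - 270 \left(\left(-9\right) \frac{1}{4}\right) = 10295 - \left(-270\right) \left(- \frac{9}{4}\right) = 10295 - \frac{1215}{2} = \frac{19375}{2}$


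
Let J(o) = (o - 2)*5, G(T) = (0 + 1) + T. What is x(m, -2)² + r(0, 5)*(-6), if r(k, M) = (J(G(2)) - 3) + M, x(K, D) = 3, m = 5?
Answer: -33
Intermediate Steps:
G(T) = 1 + T
J(o) = -10 + 5*o (J(o) = (-2 + o)*5 = -10 + 5*o)
r(k, M) = 2 + M (r(k, M) = ((-10 + 5*(1 + 2)) - 3) + M = ((-10 + 5*3) - 3) + M = ((-10 + 15) - 3) + M = (5 - 3) + M = 2 + M)
x(m, -2)² + r(0, 5)*(-6) = 3² + (2 + 5)*(-6) = 9 + 7*(-6) = 9 - 42 = -33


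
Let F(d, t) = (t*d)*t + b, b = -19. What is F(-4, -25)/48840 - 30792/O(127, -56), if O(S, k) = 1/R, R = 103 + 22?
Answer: -17089560229/4440 ≈ -3.8490e+6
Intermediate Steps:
R = 125
O(S, k) = 1/125
F(d, t) = -19 + d*t**2 (F(d, t) = (t*d)*t - 19 = (d*t)*t - 19 = d*t**2 - 19 = -19 + d*t**2)
F(-4, -25)/48840 - 30792/O(127, -56) = (-19 - 4*(-25)**2)/48840 - 30792/1/125 = (-19 - 4*625)*(1/48840) - 30792*125 = (-19 - 2500)*(1/48840) - 3849000 = -2519*1/48840 - 3849000 = -229/4440 - 3849000 = -17089560229/4440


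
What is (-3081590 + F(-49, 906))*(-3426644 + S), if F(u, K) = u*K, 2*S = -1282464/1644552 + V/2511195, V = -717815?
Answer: 122880042512759575002896/11471640999 ≈ 1.0712e+13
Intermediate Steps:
S = -12225003551/22943281998 (S = (-1282464/1644552 - 717815/2511195)/2 = (-1282464*1/1644552 - 717815*1/2511195)/2 = (-17812/22841 - 143563/502239)/2 = (1/2)*(-12225003551/11471640999) = -12225003551/22943281998 ≈ -0.53284)
F(u, K) = K*u
(-3081590 + F(-49, 906))*(-3426644 + S) = (-3081590 + 906*(-49))*(-3426644 - 12225003551/22943281998) = (-3081590 - 44394)*(-78618471823758263/22943281998) = -3125984*(-78618471823758263/22943281998) = 122880042512759575002896/11471640999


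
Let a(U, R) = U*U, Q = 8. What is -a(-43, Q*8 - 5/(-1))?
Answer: -1849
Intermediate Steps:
a(U, R) = U²
-a(-43, Q*8 - 5/(-1)) = -1*(-43)² = -1*1849 = -1849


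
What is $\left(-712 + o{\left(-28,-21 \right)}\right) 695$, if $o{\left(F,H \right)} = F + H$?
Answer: $-528895$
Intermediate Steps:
$\left(-712 + o{\left(-28,-21 \right)}\right) 695 = \left(-712 - 49\right) 695 = \left(-761\right) 695 = -528895$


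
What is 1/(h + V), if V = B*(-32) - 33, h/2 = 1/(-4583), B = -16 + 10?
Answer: 4583/728695 ≈ 0.0062893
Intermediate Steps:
B = -6
h = -2/4583 (h = 2/(-4583) = 2*(-1/4583) = -2/4583 ≈ -0.00043640)
V = 159 (V = -6*(-32) - 33 = 192 - 33 = 159)
1/(h + V) = 1/(-2/4583 + 159) = 1/(728695/4583) = 4583/728695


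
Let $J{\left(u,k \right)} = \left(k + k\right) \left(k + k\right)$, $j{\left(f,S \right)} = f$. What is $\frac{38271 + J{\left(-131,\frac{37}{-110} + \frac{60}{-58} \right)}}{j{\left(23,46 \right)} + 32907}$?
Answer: $\frac{48690751952}{41887371625} \approx 1.1624$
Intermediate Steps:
$J{\left(u,k \right)} = 4 k^{2}$ ($J{\left(u,k \right)} = 2 k 2 k = 4 k^{2}$)
$\frac{38271 + J{\left(-131,\frac{37}{-110} + \frac{60}{-58} \right)}}{j{\left(23,46 \right)} + 32907} = \frac{38271 + 4 \left(\frac{37}{-110} + \frac{60}{-58}\right)^{2}}{23 + 32907} = \frac{38271 + 4 \left(37 \left(- \frac{1}{110}\right) + 60 \left(- \frac{1}{58}\right)\right)^{2}}{32930} = \left(38271 + 4 \left(- \frac{37}{110} - \frac{30}{29}\right)^{2}\right) \frac{1}{32930} = \left(38271 + 4 \left(- \frac{4373}{3190}\right)^{2}\right) \frac{1}{32930} = \left(38271 + 4 \cdot \frac{19123129}{10176100}\right) \frac{1}{32930} = \left(38271 + \frac{19123129}{2544025}\right) \frac{1}{32930} = \frac{97381503904}{2544025} \cdot \frac{1}{32930} = \frac{48690751952}{41887371625}$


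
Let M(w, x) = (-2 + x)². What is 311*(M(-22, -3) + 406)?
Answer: 134041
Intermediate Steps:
311*(M(-22, -3) + 406) = 311*((-2 - 3)² + 406) = 311*((-5)² + 406) = 311*(25 + 406) = 311*431 = 134041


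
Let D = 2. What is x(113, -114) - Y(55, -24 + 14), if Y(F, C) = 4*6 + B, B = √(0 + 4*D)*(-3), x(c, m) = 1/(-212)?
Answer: -5089/212 + 6*√2 ≈ -15.519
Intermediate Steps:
x(c, m) = -1/212
B = -6*√2 (B = √(0 + 4*2)*(-3) = √(0 + 8)*(-3) = √8*(-3) = (2*√2)*(-3) = -6*√2 ≈ -8.4853)
Y(F, C) = 24 - 6*√2 (Y(F, C) = 4*6 - 6*√2 = 24 - 6*√2)
x(113, -114) - Y(55, -24 + 14) = -1/212 - (24 - 6*√2) = -1/212 + (-24 + 6*√2) = -5089/212 + 6*√2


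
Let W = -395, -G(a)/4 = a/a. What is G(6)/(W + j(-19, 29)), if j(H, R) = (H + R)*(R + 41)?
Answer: -4/305 ≈ -0.013115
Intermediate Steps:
j(H, R) = (41 + R)*(H + R) (j(H, R) = (H + R)*(41 + R) = (41 + R)*(H + R))
G(a) = -4 (G(a) = -4*a/a = -4*1 = -4)
G(6)/(W + j(-19, 29)) = -4/(-395 + (29**2 + 41*(-19) + 41*29 - 19*29)) = -4/(-395 + (841 - 779 + 1189 - 551)) = -4/(-395 + 700) = -4/305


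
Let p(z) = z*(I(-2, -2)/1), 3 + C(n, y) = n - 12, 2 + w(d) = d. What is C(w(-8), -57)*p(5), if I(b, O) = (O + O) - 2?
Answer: 750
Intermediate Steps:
w(d) = -2 + d
I(b, O) = -2 + 2*O (I(b, O) = 2*O - 2 = -2 + 2*O)
C(n, y) = -15 + n (C(n, y) = -3 + (n - 12) = -3 + (-12 + n) = -15 + n)
p(z) = -6*z (p(z) = z*((-2 + 2*(-2))/1) = z*((-2 - 4)*1) = z*(-6*1) = z*(-6) = -6*z)
C(w(-8), -57)*p(5) = (-15 + (-2 - 8))*(-6*5) = (-15 - 10)*(-30) = -25*(-30) = 750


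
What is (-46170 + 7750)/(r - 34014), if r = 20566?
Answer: 9605/3362 ≈ 2.8569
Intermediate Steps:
(-46170 + 7750)/(r - 34014) = (-46170 + 7750)/(20566 - 34014) = -38420/(-13448) = -38420*(-1/13448) = 9605/3362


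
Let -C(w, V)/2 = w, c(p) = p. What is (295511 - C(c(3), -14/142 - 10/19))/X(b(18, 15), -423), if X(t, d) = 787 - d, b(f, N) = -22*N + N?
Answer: 295517/1210 ≈ 244.23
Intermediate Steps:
b(f, N) = -21*N
C(w, V) = -2*w
(295511 - C(c(3), -14/142 - 10/19))/X(b(18, 15), -423) = (295511 - (-2)*3)/(787 - 1*(-423)) = (295511 - 1*(-6))/(787 + 423) = (295511 + 6)/1210 = 295517*(1/1210) = 295517/1210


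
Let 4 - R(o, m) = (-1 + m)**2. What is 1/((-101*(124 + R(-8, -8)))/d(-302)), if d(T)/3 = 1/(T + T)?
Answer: 3/2867188 ≈ 1.0463e-6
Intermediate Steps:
R(o, m) = 4 - (-1 + m)**2
d(T) = 3/(2*T) (d(T) = 3/(T + T) = 3/((2*T)) = 3*(1/(2*T)) = 3/(2*T))
1/((-101*(124 + R(-8, -8)))/d(-302)) = 1/((-101*(124 + (4 - (-1 - 8)**2)))/(((3/2)/(-302)))) = 1/((-101*(124 + (4 - 1*(-9)**2)))/(((3/2)*(-1/302)))) = 1/((-101*(124 + (4 - 1*81)))/(-3/604)) = 1/(-101*(124 + (4 - 81))*(-604/3)) = 1/(-101*(124 - 77)*(-604/3)) = 1/(-101*47*(-604/3)) = 1/(-4747*(-604/3)) = 1/(2867188/3) = 3/2867188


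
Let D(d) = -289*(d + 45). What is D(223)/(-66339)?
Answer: 77452/66339 ≈ 1.1675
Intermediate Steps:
D(d) = -13005 - 289*d (D(d) = -289*(45 + d) = -13005 - 289*d)
D(223)/(-66339) = (-13005 - 289*223)/(-66339) = (-13005 - 64447)*(-1/66339) = -77452*(-1/66339) = 77452/66339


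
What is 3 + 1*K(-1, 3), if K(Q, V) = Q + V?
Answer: 5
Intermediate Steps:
3 + 1*K(-1, 3) = 3 + 1*(-1 + 3) = 3 + 1*2 = 3 + 2 = 5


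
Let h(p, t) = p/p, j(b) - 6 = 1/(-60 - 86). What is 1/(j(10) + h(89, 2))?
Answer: 146/1021 ≈ 0.14300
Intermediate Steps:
j(b) = 875/146 (j(b) = 6 + 1/(-60 - 86) = 6 + 1/(-146) = 6 - 1/146 = 875/146)
h(p, t) = 1
1/(j(10) + h(89, 2)) = 1/(875/146 + 1) = 1/(1021/146) = 146/1021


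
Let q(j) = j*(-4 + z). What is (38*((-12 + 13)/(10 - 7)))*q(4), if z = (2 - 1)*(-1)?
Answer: -760/3 ≈ -253.33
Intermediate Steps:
z = -1 (z = 1*(-1) = -1)
q(j) = -5*j (q(j) = j*(-4 - 1) = j*(-5) = -5*j)
(38*((-12 + 13)/(10 - 7)))*q(4) = (38*((-12 + 13)/(10 - 7)))*(-5*4) = (38*(1/3))*(-20) = (38/3)*(-20) = -760/3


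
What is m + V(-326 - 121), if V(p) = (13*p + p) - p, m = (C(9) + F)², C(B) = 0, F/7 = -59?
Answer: 164758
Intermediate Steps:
F = -413 (F = 7*(-59) = -413)
m = 170569 (m = (0 - 413)² = (-413)² = 170569)
V(p) = 13*p (V(p) = 14*p - p = 13*p)
m + V(-326 - 121) = 170569 + 13*(-326 - 121) = 170569 + 13*(-447) = 170569 - 5811 = 164758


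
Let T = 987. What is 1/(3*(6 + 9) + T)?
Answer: 1/1032 ≈ 0.00096899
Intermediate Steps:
1/(3*(6 + 9) + T) = 1/(3*(6 + 9) + 987) = 1/(3*15 + 987) = 1/(45 + 987) = 1/1032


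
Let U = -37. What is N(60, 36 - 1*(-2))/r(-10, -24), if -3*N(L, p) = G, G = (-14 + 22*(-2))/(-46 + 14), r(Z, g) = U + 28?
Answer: 29/432 ≈ 0.067130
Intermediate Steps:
r(Z, g) = -9 (r(Z, g) = -37 + 28 = -9)
G = 29/16 (G = (-14 - 44)/(-32) = -58*(-1/32) = 29/16 ≈ 1.8125)
N(L, p) = -29/48 (N(L, p) = -⅓*29/16 = -29/48)
N(60, 36 - 1*(-2))/r(-10, -24) = -29/48/(-9) = -29/48*(-⅑) = 29/432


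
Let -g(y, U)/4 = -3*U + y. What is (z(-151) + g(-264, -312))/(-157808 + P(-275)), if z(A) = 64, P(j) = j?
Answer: 2624/158083 ≈ 0.016599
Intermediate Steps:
g(y, U) = -4*y + 12*U (g(y, U) = -4*(-3*U + y) = -4*(y - 3*U) = -4*y + 12*U)
(z(-151) + g(-264, -312))/(-157808 + P(-275)) = (64 + (-4*(-264) + 12*(-312)))/(-157808 - 275) = (64 + (1056 - 3744))/(-158083) = (64 - 2688)*(-1/158083) = -2624*(-1/158083) = 2624/158083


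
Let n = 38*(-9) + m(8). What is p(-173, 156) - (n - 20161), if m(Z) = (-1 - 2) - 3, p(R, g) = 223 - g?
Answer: 20576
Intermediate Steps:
m(Z) = -6 (m(Z) = -3 - 3 = -6)
n = -348 (n = 38*(-9) - 6 = -342 - 6 = -348)
p(-173, 156) - (n - 20161) = (223 - 1*156) - (-348 - 20161) = (223 - 156) - 1*(-20509) = 67 + 20509 = 20576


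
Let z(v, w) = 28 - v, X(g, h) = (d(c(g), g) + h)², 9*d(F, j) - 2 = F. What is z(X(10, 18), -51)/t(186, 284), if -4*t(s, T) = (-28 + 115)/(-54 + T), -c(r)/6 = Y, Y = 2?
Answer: 19169120/7047 ≈ 2720.2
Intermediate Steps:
c(r) = -12 (c(r) = -6*2 = -12)
d(F, j) = 2/9 + F/9
t(s, T) = -87/(4*(-54 + T)) (t(s, T) = -(-28 + 115)/(4*(-54 + T)) = -87/(4*(-54 + T)))
X(g, h) = (-10/9 + h)² (X(g, h) = ((2/9 + (⅑)*(-12)) + h)² = ((2/9 - 4/3) + h)² = (-10/9 + h)²)
z(X(10, 18), -51)/t(186, 284) = (28 - (-10 + 9*18)²/81)/((-87/(-216 + 4*284))) = (28 - (-10 + 162)²/81)/((-87/(-216 + 1136))) = (28 - 152²/81)/((-87/920)) = (28 - 23104/81)/((-87*1/920)) = (28 - 1*23104/81)/(-87/920) = (28 - 23104/81)*(-920/87) = -20836/81*(-920/87) = 19169120/7047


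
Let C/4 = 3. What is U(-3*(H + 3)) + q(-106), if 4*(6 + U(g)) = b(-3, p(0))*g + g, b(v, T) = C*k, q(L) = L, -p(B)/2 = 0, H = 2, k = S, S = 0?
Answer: -463/4 ≈ -115.75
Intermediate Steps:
C = 12 (C = 4*3 = 12)
k = 0
p(B) = 0 (p(B) = -2*0 = 0)
b(v, T) = 0 (b(v, T) = 12*0 = 0)
U(g) = -6 + g/4 (U(g) = -6 + (0*g + g)/4 = -6 + (0 + g)/4 = -6 + g/4)
U(-3*(H + 3)) + q(-106) = (-6 + (-3*(2 + 3))/4) - 106 = (-6 + (-3*5)/4) - 106 = (-6 + (¼)*(-15)) - 106 = (-6 - 15/4) - 106 = -39/4 - 106 = -463/4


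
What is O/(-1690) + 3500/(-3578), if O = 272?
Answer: -1722054/1511705 ≈ -1.1391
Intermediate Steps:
O/(-1690) + 3500/(-3578) = 272/(-1690) + 3500/(-3578) = 272*(-1/1690) + 3500*(-1/3578) = -136/845 - 1750/1789 = -1722054/1511705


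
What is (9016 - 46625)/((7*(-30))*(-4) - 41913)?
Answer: 37609/41073 ≈ 0.91566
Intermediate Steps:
(9016 - 46625)/((7*(-30))*(-4) - 41913) = -37609/(-210*(-4) - 41913) = -37609/(840 - 41913) = -37609/(-41073) = -37609*(-1/41073) = 37609/41073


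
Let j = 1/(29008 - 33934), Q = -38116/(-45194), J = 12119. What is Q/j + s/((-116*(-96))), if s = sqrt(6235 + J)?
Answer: -93879708/22597 + sqrt(18354)/11136 ≈ -4154.5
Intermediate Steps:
s = sqrt(18354) (s = sqrt(6235 + 12119) = sqrt(18354) ≈ 135.48)
Q = 19058/22597 (Q = -38116*(-1/45194) = 19058/22597 ≈ 0.84339)
j = -1/4926 (j = 1/(-4926) = -1/4926 ≈ -0.00020300)
Q/j + s/((-116*(-96))) = 19058/(22597*(-1/4926)) + sqrt(18354)/((-116*(-96))) = (19058/22597)*(-4926) + sqrt(18354)/11136 = -93879708/22597 + sqrt(18354)*(1/11136) = -93879708/22597 + sqrt(18354)/11136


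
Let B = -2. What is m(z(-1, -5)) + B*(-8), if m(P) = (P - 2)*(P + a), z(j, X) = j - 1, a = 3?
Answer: 12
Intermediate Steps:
z(j, X) = -1 + j
m(P) = (-2 + P)*(3 + P) (m(P) = (P - 2)*(P + 3) = (-2 + P)*(3 + P))
m(z(-1, -5)) + B*(-8) = (-6 + (-1 - 1) + (-1 - 1)²) - 2*(-8) = (-6 - 2 + (-2)²) + 16 = (-6 - 2 + 4) + 16 = -4 + 16 = 12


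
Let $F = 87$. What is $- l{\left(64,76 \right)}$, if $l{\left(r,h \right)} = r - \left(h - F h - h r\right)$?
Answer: $-11464$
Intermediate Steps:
$l{\left(r,h \right)} = r + 86 h + h r$ ($l{\left(r,h \right)} = r - \left(- 86 h - h r\right) = r + \left(86 h + h r\right) = r + 86 h + h r$)
$- l{\left(64,76 \right)} = - (64 + 86 \cdot 76 + 76 \cdot 64) = - (64 + 6536 + 4864) = \left(-1\right) 11464 = -11464$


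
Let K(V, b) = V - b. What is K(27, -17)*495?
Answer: 21780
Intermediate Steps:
K(27, -17)*495 = (27 - 1*(-17))*495 = (27 + 17)*495 = 44*495 = 21780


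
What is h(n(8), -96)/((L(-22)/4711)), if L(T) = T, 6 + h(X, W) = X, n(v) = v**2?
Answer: -136619/11 ≈ -12420.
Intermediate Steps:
h(X, W) = -6 + X
h(n(8), -96)/((L(-22)/4711)) = (-6 + 8**2)/((-22/4711)) = (-6 + 64)/((-22*1/4711)) = 58/(-22/4711) = 58*(-4711/22) = -136619/11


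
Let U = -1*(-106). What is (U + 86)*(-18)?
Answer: -3456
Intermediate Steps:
U = 106
(U + 86)*(-18) = (106 + 86)*(-18) = 192*(-18) = -3456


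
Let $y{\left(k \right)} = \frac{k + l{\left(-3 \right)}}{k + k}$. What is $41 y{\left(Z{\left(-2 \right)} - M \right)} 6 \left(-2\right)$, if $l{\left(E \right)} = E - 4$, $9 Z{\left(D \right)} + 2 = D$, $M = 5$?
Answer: $- \frac{3936}{7} \approx -562.29$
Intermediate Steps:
$Z{\left(D \right)} = - \frac{2}{9} + \frac{D}{9}$
$l{\left(E \right)} = -4 + E$
$y{\left(k \right)} = \frac{-7 + k}{2 k}$ ($y{\left(k \right)} = \frac{k - 7}{k + k} = \frac{k - 7}{2 k} = \left(-7 + k\right) \frac{1}{2 k} = \frac{-7 + k}{2 k}$)
$41 y{\left(Z{\left(-2 \right)} - M \right)} 6 \left(-2\right) = 41 \frac{-7 + \left(\left(- \frac{2}{9} + \frac{1}{9} \left(-2\right)\right) - 5\right)}{2 \left(\left(- \frac{2}{9} + \frac{1}{9} \left(-2\right)\right) - 5\right)} 6 \left(-2\right) = 41 \frac{-7 - \frac{49}{9}}{2 \left(\left(- \frac{2}{9} - \frac{2}{9}\right) - 5\right)} \left(-12\right) = 41 \frac{-7 - \frac{49}{9}}{2 \left(- \frac{4}{9} - 5\right)} \left(-12\right) = 41 \frac{-7 - \frac{49}{9}}{2 \left(- \frac{49}{9}\right)} \left(-12\right) = 41 \cdot \frac{1}{2} \left(- \frac{9}{49}\right) \left(- \frac{112}{9}\right) \left(-12\right) = 41 \cdot \frac{8}{7} \left(-12\right) = \frac{328}{7} \left(-12\right) = - \frac{3936}{7}$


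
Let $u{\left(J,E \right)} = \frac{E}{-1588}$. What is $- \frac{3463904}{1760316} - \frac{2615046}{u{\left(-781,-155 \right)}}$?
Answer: $- \frac{1827513138097072}{68212245} \approx -2.6792 \cdot 10^{7}$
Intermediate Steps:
$u{\left(J,E \right)} = - \frac{E}{1588}$ ($u{\left(J,E \right)} = E \left(- \frac{1}{1588}\right) = - \frac{E}{1588}$)
$- \frac{3463904}{1760316} - \frac{2615046}{u{\left(-781,-155 \right)}} = - \frac{3463904}{1760316} - \frac{2615046}{\left(- \frac{1}{1588}\right) \left(-155\right)} = \left(-3463904\right) \frac{1}{1760316} - \frac{2615046}{\frac{155}{1588}} = - \frac{865976}{440079} - \frac{4152693048}{155} = - \frac{1827513138097072}{68212245}$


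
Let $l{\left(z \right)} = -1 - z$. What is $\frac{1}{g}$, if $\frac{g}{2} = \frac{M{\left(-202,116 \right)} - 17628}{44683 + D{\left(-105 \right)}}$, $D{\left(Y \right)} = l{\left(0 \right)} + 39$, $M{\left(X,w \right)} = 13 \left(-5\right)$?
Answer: $- \frac{44721}{35386} \approx -1.2638$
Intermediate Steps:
$M{\left(X,w \right)} = -65$
$D{\left(Y \right)} = 38$ ($D{\left(Y \right)} = \left(-1 - 0\right) + 39 = \left(-1 + 0\right) + 39 = -1 + 39 = 38$)
$g = - \frac{35386}{44721}$ ($g = 2 \frac{-65 - 17628}{44683 + 38} = 2 \left(- \frac{17693}{44721}\right) = - \frac{35386}{44721} \approx -0.79126$)
$\frac{1}{g} = \frac{1}{- \frac{35386}{44721}} = - \frac{44721}{35386}$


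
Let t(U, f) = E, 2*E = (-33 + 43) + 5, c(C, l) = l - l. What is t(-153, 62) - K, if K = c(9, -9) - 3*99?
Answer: 609/2 ≈ 304.50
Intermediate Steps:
c(C, l) = 0
E = 15/2 (E = ((-33 + 43) + 5)/2 = (10 + 5)/2 = (1/2)*15 = 15/2 ≈ 7.5000)
t(U, f) = 15/2
K = -297 (K = 0 - 3*99 = 0 - 297 = -297)
t(-153, 62) - K = 15/2 - 1*(-297) = 15/2 + 297 = 609/2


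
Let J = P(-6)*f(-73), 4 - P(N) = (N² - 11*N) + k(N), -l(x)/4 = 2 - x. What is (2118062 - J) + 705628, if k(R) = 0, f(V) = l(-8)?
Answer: 2819770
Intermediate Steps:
l(x) = -8 + 4*x (l(x) = -4*(2 - x) = -8 + 4*x)
f(V) = -40 (f(V) = -8 + 4*(-8) = -8 - 32 = -40)
P(N) = 4 - N² + 11*N (P(N) = 4 - ((N² - 11*N) + 0) = 4 - (N² - 11*N) = 4 + (-N² + 11*N) = 4 - N² + 11*N)
J = 3920 (J = (4 - 1*(-6)² + 11*(-6))*(-40) = (4 - 1*36 - 66)*(-40) = (4 - 36 - 66)*(-40) = -98*(-40) = 3920)
(2118062 - J) + 705628 = (2118062 - 1*3920) + 705628 = (2118062 - 3920) + 705628 = 2114142 + 705628 = 2819770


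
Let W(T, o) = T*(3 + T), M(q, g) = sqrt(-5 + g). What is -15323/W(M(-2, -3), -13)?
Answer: 15323*sqrt(2)/(4*(-3*I + 2*sqrt(2))) ≈ 901.35 + 956.03*I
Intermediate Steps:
-15323/W(M(-2, -3), -13) = -15323/(sqrt(-5 - 3)*(3 + sqrt(-5 - 3))) = -15323/(sqrt(-8)*(3 + sqrt(-8))) = -15323/((2*I*sqrt(2))*(3 + 2*I*sqrt(2))) = -15323/(2*I*sqrt(2)*(3 + 2*I*sqrt(2))) = -15323*(-I*sqrt(2)/(4*(3 + 2*I*sqrt(2)))) = -(-15323)*I*sqrt(2)/(4*(3 + 2*I*sqrt(2))) = 15323*I*sqrt(2)/(4*(3 + 2*I*sqrt(2)))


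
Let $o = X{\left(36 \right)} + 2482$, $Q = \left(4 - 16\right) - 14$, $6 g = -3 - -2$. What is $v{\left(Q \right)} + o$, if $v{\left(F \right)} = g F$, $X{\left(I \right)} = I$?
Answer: $\frac{7567}{3} \approx 2522.3$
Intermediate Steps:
$g = - \frac{1}{6}$ ($g = \frac{-3 - -2}{6} = \frac{-3 + 2}{6} = \frac{1}{6} \left(-1\right) = - \frac{1}{6} \approx -0.16667$)
$Q = -26$ ($Q = -12 - 14 = -26$)
$v{\left(F \right)} = - \frac{F}{6}$
$o = 2518$ ($o = 36 + 2482 = 2518$)
$v{\left(Q \right)} + o = \left(- \frac{1}{6}\right) \left(-26\right) + 2518 = \frac{13}{3} + 2518 = \frac{7567}{3}$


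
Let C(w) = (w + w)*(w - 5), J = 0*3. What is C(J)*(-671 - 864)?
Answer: 0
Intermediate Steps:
J = 0
C(w) = 2*w*(-5 + w) (C(w) = (2*w)*(-5 + w) = 2*w*(-5 + w))
C(J)*(-671 - 864) = (2*0*(-5 + 0))*(-671 - 864) = (2*0*(-5))*(-1535) = 0*(-1535) = 0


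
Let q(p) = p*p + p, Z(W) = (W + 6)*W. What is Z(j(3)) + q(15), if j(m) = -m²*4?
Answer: 1320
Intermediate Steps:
j(m) = -4*m²
Z(W) = W*(6 + W) (Z(W) = (6 + W)*W = W*(6 + W))
q(p) = p + p² (q(p) = p² + p = p + p²)
Z(j(3)) + q(15) = (-4*3²)*(6 - 4*3²) + 15*(1 + 15) = (-4*9)*(6 - 4*9) + 15*16 = -36*(6 - 36) + 240 = -36*(-30) + 240 = 1080 + 240 = 1320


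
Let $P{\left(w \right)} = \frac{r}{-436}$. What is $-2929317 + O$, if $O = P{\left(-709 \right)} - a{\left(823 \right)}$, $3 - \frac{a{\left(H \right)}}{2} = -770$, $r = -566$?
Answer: $- \frac{638927851}{218} \approx -2.9309 \cdot 10^{6}$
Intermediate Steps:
$a{\left(H \right)} = 1546$ ($a{\left(H \right)} = 6 - -1540 = 6 + 1540 = 1546$)
$P{\left(w \right)} = \frac{283}{218}$ ($P{\left(w \right)} = - \frac{566}{-436} = \left(-566\right) \left(- \frac{1}{436}\right) = \frac{283}{218}$)
$O = - \frac{336745}{218}$ ($O = \frac{283}{218} - 1546 = - \frac{336745}{218} \approx -1544.7$)
$-2929317 + O = -2929317 - \frac{336745}{218} = - \frac{638927851}{218}$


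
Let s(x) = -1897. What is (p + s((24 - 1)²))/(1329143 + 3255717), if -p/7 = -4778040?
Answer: 4777769/654980 ≈ 7.2945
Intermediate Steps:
p = 33446280 (p = -7*(-4778040) = 33446280)
(p + s((24 - 1)²))/(1329143 + 3255717) = (33446280 - 1897)/(1329143 + 3255717) = 33444383/4584860 = 33444383*(1/4584860) = 4777769/654980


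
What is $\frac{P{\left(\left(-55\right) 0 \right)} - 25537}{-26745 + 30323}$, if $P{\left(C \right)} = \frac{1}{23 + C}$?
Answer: $- \frac{293675}{41147} \approx -7.1372$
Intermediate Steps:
$\frac{P{\left(\left(-55\right) 0 \right)} - 25537}{-26745 + 30323} = \frac{\frac{1}{23 - 0} - 25537}{-26745 + 30323} = \frac{\frac{1}{23 + 0} - 25537}{3578} = \left(\frac{1}{23} - 25537\right) \frac{1}{3578} = \left(- \frac{587350}{23}\right) \frac{1}{3578} = - \frac{293675}{41147}$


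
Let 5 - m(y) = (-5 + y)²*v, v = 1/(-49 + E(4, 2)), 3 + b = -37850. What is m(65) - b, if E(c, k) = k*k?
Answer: 37938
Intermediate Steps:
b = -37853 (b = -3 - 37850 = -37853)
E(c, k) = k²
v = -1/45 (v = 1/(-49 + 2²) = 1/(-49 + 4) = 1/(-45) = -1/45 ≈ -0.022222)
m(y) = 5 + (-5 + y)²/45 (m(y) = 5 - (-5 + y)²*(-1)/45 = 5 - (-1)*(-5 + y)²/45 = 5 + (-5 + y)²/45)
m(65) - b = (5 + (-5 + 65)²/45) - 1*(-37853) = (5 + (1/45)*60²) + 37853 = (5 + (1/45)*3600) + 37853 = (5 + 80) + 37853 = 85 + 37853 = 37938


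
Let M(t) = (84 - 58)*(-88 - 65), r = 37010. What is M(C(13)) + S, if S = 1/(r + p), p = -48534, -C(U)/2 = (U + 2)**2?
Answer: -45842473/11524 ≈ -3978.0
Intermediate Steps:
C(U) = -2*(2 + U)**2 (C(U) = -2*(U + 2)**2 = -2*(2 + U)**2)
M(t) = -3978 (M(t) = 26*(-153) = -3978)
S = -1/11524 (S = 1/(37010 - 48534) = 1/(-11524) = -1/11524 ≈ -8.6775e-5)
M(C(13)) + S = -3978 - 1/11524 = -45842473/11524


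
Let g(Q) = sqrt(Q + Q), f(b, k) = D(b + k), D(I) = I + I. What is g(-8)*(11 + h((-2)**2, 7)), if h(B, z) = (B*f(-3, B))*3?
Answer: 140*I ≈ 140.0*I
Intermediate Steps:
D(I) = 2*I
f(b, k) = 2*b + 2*k (f(b, k) = 2*(b + k) = 2*b + 2*k)
g(Q) = sqrt(2)*sqrt(Q) (g(Q) = sqrt(2*Q) = sqrt(2)*sqrt(Q))
h(B, z) = 3*B*(-6 + 2*B) (h(B, z) = (B*(2*(-3) + 2*B))*3 = (B*(-6 + 2*B))*3 = 3*B*(-6 + 2*B))
g(-8)*(11 + h((-2)**2, 7)) = (sqrt(2)*sqrt(-8))*(11 + 6*(-2)**2*(-3 + (-2)**2)) = (sqrt(2)*(2*I*sqrt(2)))*(11 + 6*4*(-3 + 4)) = (4*I)*(11 + 6*4*1) = (4*I)*(11 + 24) = (4*I)*35 = 140*I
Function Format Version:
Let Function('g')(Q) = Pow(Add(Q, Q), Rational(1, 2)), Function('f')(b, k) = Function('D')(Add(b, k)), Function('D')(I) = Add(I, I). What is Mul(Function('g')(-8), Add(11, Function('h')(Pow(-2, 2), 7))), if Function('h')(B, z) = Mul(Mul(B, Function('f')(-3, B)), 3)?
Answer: Mul(140, I) ≈ Mul(140.00, I)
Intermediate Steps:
Function('D')(I) = Mul(2, I)
Function('f')(b, k) = Add(Mul(2, b), Mul(2, k)) (Function('f')(b, k) = Mul(2, Add(b, k)) = Add(Mul(2, b), Mul(2, k)))
Function('g')(Q) = Mul(Pow(2, Rational(1, 2)), Pow(Q, Rational(1, 2))) (Function('g')(Q) = Pow(Mul(2, Q), Rational(1, 2)) = Mul(Pow(2, Rational(1, 2)), Pow(Q, Rational(1, 2))))
Function('h')(B, z) = Mul(3, B, Add(-6, Mul(2, B))) (Function('h')(B, z) = Mul(Mul(B, Add(Mul(2, -3), Mul(2, B))), 3) = Mul(Mul(B, Add(-6, Mul(2, B))), 3) = Mul(3, B, Add(-6, Mul(2, B))))
Mul(Function('g')(-8), Add(11, Function('h')(Pow(-2, 2), 7))) = Mul(Mul(Pow(2, Rational(1, 2)), Pow(-8, Rational(1, 2))), Add(11, Mul(6, Pow(-2, 2), Add(-3, Pow(-2, 2))))) = Mul(Mul(Pow(2, Rational(1, 2)), Mul(2, I, Pow(2, Rational(1, 2)))), Add(11, Mul(6, 4, Add(-3, 4)))) = Mul(Mul(4, I), Add(11, Mul(6, 4, 1))) = Mul(Mul(4, I), Add(11, 24)) = Mul(Mul(4, I), 35) = Mul(140, I)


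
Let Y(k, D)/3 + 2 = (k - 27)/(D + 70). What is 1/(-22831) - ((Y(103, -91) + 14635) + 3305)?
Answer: -2864422929/159817 ≈ -17923.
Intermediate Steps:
Y(k, D) = -6 + 3*(-27 + k)/(70 + D) (Y(k, D) = -6 + 3*((k - 27)/(D + 70)) = -6 + 3*((-27 + k)/(70 + D)) = -6 + 3*(-27 + k)/(70 + D))
1/(-22831) - ((Y(103, -91) + 14635) + 3305) = 1/(-22831) - ((3*(-167 + 103 - 2*(-91))/(70 - 91) + 14635) + 3305) = -1/22831 - ((3*(-167 + 103 + 182)/(-21) + 14635) + 3305) = -1/22831 - ((3*(-1/21)*118 + 14635) + 3305) = -1/22831 - ((-118/7 + 14635) + 3305) = -1/22831 - (102327/7 + 3305) = -1/22831 - 1*125462/7 = -1/22831 - 125462/7 = -2864422929/159817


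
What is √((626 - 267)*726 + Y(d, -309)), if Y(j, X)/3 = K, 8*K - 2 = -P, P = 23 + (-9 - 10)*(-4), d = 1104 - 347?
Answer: √4169562/4 ≈ 510.49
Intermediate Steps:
d = 757
P = 99 (P = 23 - 19*(-4) = 23 + 76 = 99)
K = -97/8 (K = ¼ + (-1*99)/8 = ¼ + (⅛)*(-99) = ¼ - 99/8 = -97/8 ≈ -12.125)
Y(j, X) = -291/8 (Y(j, X) = 3*(-97/8) = -291/8)
√((626 - 267)*726 + Y(d, -309)) = √((626 - 267)*726 - 291/8) = √(359*726 - 291/8) = √(260634 - 291/8) = √(2084781/8) = √4169562/4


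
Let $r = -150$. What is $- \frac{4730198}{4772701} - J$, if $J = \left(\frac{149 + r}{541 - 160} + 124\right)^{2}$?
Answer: $- \frac{10652883008735227}{692810049861} \approx -15376.0$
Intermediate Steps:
$J = \frac{2231901049}{145161}$ ($J = \left(\frac{149 - 150}{541 - 160} + 124\right)^{2} = \left(- \frac{1}{381} + 124\right)^{2} = \left(\frac{47243}{381}\right)^{2} = \frac{2231901049}{145161} \approx 15375.0$)
$- \frac{4730198}{4772701} - J = - \frac{4730198}{4772701} - \frac{2231901049}{145161} = - \frac{10652883008735227}{692810049861}$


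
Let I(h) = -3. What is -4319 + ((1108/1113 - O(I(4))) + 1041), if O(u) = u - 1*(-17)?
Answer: -3662888/1113 ≈ -3291.0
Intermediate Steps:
O(u) = 17 + u (O(u) = u + 17 = 17 + u)
-4319 + ((1108/1113 - O(I(4))) + 1041) = -4319 + ((1108/1113 - (17 - 3)) + 1041) = -4319 + ((1108*(1/1113) - 1*14) + 1041) = -4319 + ((1108/1113 - 14) + 1041) = -4319 + (-14474/1113 + 1041) = -4319 + 1144159/1113 = -3662888/1113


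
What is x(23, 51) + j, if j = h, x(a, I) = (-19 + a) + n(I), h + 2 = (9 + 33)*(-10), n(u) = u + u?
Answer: -316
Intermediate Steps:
n(u) = 2*u
h = -422 (h = -2 + (9 + 33)*(-10) = -2 + 42*(-10) = -2 - 420 = -422)
x(a, I) = -19 + a + 2*I (x(a, I) = (-19 + a) + 2*I = -19 + a + 2*I)
j = -422
x(23, 51) + j = (-19 + 23 + 2*51) - 422 = (-19 + 23 + 102) - 422 = 106 - 422 = -316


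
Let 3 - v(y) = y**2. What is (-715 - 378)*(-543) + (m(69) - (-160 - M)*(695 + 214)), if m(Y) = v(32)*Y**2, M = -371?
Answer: -4459281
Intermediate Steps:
v(y) = 3 - y**2
m(Y) = -1021*Y**2 (m(Y) = (3 - 1*32**2)*Y**2 = (3 - 1*1024)*Y**2 = (3 - 1024)*Y**2 = -1021*Y**2)
(-715 - 378)*(-543) + (m(69) - (-160 - M)*(695 + 214)) = (-715 - 378)*(-543) + (-1021*69**2 - (-160 - 1*(-371))*(695 + 214)) = -1093*(-543) + (-1021*4761 - (-160 + 371)*909) = 593499 + (-4860981 - 211*909) = 593499 + (-4860981 - 1*191799) = 593499 + (-4860981 - 191799) = 593499 - 5052780 = -4459281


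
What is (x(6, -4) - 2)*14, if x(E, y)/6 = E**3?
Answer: 18116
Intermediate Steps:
x(E, y) = 6*E**3
(x(6, -4) - 2)*14 = (6*6**3 - 2)*14 = (6*216 - 2)*14 = (1296 - 2)*14 = 1294*14 = 18116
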